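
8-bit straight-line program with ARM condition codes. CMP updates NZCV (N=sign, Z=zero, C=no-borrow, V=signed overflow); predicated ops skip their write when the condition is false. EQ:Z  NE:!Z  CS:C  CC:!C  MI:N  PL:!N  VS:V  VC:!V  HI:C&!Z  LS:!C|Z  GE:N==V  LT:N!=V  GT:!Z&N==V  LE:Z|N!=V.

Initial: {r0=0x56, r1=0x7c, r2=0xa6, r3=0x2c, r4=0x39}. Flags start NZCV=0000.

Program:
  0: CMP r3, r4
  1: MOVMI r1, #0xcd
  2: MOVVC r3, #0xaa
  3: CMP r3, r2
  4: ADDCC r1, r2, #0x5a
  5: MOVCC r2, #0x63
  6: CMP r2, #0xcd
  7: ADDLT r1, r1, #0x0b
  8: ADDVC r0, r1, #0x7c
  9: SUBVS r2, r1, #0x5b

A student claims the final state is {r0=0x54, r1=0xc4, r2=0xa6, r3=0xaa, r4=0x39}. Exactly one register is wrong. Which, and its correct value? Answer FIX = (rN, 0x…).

FIX = (r1, 0xd8)

[0] flags=1000 → (cmp)
[1] flags=1000 MI?T → r1=0xcd
[2] flags=1000 VC?T → r3=0xaa
[3] flags=0010 → (cmp)
[4] flags=0010 CC?F → skip
[5] flags=0010 CC?F → skip
[6] flags=1000 → (cmp)
[7] flags=1000 LT?T → r1=0xd8
[8] flags=1000 VC?T → r0=0x54
[9] flags=1000 VS?F → skip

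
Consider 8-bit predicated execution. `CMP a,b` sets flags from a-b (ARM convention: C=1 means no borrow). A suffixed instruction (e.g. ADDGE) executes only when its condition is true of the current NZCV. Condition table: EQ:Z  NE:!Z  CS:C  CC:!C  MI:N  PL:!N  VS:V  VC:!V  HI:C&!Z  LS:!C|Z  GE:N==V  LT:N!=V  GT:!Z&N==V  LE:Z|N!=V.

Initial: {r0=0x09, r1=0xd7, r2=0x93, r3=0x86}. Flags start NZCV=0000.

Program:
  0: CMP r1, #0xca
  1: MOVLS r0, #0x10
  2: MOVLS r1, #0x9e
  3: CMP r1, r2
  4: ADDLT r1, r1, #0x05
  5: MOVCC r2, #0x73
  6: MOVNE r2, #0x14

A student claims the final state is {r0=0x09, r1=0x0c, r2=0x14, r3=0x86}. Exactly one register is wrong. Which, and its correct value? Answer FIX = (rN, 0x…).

0: ✓ CMP  NZCV=0010
1: · MOVLS
2: · MOVLS
3: ✓ CMP  NZCV=0010
4: · ADDLT
5: · MOVCC
6: ✓ MOVNE  r2←0x14

FIX = (r1, 0xd7)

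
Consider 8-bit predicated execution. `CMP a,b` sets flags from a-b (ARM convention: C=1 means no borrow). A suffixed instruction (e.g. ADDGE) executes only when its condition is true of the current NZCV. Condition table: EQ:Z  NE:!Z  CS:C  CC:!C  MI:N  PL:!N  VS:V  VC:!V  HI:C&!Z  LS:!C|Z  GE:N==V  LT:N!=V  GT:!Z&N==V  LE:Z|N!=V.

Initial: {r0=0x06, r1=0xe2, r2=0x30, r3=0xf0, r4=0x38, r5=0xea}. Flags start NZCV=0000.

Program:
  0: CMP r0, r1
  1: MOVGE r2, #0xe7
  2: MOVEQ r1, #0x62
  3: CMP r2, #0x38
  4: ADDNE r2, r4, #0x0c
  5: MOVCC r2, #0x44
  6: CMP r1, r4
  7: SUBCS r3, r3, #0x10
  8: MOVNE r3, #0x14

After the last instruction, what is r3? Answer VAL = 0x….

0: ✓ CMP  NZCV=0000
1: ✓ MOVGE  r2←0xe7
2: · MOVEQ
3: ✓ CMP  NZCV=1010
4: ✓ ADDNE  r2←0x44
5: · MOVCC
6: ✓ CMP  NZCV=1010
7: ✓ SUBCS  r3←0xe0
8: ✓ MOVNE  r3←0x14

VAL = 0x14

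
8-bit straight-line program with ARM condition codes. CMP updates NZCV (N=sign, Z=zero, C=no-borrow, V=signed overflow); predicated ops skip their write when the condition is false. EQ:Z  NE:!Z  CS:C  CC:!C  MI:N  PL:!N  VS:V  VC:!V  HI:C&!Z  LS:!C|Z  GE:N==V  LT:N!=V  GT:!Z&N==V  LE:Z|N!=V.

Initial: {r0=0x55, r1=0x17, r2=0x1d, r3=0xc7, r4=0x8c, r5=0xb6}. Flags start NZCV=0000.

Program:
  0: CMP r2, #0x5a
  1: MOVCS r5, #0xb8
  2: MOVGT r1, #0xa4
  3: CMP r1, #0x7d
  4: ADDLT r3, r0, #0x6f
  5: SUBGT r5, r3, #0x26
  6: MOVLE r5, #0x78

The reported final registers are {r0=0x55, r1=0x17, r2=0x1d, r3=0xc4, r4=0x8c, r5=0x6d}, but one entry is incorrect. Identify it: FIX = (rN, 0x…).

[0] flags=1000 → (cmp)
[1] flags=1000 CS?F → skip
[2] flags=1000 GT?F → skip
[3] flags=1000 → (cmp)
[4] flags=1000 LT?T → r3=0xc4
[5] flags=1000 GT?F → skip
[6] flags=1000 LE?T → r5=0x78

FIX = (r5, 0x78)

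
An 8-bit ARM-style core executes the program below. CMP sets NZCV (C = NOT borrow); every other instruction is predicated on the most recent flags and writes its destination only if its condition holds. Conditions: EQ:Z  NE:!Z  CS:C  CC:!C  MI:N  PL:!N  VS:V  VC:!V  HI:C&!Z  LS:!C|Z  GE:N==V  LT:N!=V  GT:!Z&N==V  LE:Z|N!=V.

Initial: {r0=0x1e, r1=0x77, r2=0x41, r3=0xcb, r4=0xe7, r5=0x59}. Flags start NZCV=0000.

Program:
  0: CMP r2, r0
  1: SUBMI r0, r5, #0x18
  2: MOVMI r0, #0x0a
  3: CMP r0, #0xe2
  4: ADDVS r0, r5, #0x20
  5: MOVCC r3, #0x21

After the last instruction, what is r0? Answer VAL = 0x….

VAL = 0x1e

0: ✓ CMP  NZCV=0010
1: · SUBMI
2: · MOVMI
3: ✓ CMP  NZCV=0000
4: · ADDVS
5: ✓ MOVCC  r3←0x21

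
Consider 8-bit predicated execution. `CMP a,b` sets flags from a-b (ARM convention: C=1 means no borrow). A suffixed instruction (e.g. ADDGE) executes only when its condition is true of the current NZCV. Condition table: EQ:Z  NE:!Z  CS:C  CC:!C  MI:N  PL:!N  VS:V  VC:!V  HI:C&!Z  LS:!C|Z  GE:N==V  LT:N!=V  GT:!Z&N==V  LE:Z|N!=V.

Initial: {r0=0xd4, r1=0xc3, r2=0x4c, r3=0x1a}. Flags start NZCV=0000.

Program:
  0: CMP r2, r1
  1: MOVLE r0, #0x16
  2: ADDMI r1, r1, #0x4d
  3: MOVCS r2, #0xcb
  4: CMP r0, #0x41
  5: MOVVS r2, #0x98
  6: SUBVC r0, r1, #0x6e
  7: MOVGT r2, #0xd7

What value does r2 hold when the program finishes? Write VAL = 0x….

VAL = 0x4c

[0] flags=1001 → (cmp)
[1] flags=1001 LE?F → skip
[2] flags=1001 MI?T → r1=0x10
[3] flags=1001 CS?F → skip
[4] flags=1010 → (cmp)
[5] flags=1010 VS?F → skip
[6] flags=1010 VC?T → r0=0xa2
[7] flags=1010 GT?F → skip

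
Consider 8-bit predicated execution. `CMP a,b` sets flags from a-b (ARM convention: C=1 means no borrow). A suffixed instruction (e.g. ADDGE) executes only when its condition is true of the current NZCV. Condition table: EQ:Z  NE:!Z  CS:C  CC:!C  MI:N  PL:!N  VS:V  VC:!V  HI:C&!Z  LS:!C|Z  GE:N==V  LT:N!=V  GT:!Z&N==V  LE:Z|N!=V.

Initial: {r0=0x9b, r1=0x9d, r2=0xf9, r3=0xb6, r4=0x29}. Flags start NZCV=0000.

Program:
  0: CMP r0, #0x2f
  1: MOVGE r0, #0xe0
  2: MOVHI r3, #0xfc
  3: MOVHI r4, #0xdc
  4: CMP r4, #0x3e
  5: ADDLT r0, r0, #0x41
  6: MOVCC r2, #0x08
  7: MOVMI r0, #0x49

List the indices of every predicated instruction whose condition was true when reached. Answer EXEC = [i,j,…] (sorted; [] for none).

[0] flags=0011 → (cmp)
[1] flags=0011 GE?F → skip
[2] flags=0011 HI?T → r3=0xfc
[3] flags=0011 HI?T → r4=0xdc
[4] flags=1010 → (cmp)
[5] flags=1010 LT?T → r0=0xdc
[6] flags=1010 CC?F → skip
[7] flags=1010 MI?T → r0=0x49

EXEC = [2,3,5,7]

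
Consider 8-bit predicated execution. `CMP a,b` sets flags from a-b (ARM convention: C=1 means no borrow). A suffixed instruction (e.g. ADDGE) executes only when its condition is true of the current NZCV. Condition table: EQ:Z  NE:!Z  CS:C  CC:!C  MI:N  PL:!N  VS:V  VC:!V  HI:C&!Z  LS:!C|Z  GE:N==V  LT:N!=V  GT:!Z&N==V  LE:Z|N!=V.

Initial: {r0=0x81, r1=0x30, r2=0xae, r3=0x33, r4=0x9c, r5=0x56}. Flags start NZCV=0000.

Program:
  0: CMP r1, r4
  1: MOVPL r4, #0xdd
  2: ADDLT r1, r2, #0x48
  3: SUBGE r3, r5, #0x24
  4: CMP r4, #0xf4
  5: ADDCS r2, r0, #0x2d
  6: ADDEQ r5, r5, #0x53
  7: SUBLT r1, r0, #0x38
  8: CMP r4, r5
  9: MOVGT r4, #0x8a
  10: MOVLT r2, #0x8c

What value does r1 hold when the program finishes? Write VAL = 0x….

VAL = 0x49

0: ✓ CMP  NZCV=1001
1: · MOVPL
2: · ADDLT
3: ✓ SUBGE  r3←0x32
4: ✓ CMP  NZCV=1000
5: · ADDCS
6: · ADDEQ
7: ✓ SUBLT  r1←0x49
8: ✓ CMP  NZCV=0011
9: · MOVGT
10: ✓ MOVLT  r2←0x8c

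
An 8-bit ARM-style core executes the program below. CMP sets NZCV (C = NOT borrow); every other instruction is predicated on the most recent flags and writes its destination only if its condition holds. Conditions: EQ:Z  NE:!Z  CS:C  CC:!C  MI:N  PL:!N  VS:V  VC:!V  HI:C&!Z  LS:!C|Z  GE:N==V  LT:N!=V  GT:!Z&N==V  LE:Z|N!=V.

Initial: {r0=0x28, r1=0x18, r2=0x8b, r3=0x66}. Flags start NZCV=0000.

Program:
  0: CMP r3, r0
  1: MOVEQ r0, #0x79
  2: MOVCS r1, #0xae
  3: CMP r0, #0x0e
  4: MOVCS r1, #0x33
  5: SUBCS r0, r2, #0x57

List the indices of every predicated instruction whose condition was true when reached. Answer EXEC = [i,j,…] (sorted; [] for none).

EXEC = [2,4,5]

0: ✓ CMP  NZCV=0010
1: · MOVEQ
2: ✓ MOVCS  r1←0xae
3: ✓ CMP  NZCV=0010
4: ✓ MOVCS  r1←0x33
5: ✓ SUBCS  r0←0x34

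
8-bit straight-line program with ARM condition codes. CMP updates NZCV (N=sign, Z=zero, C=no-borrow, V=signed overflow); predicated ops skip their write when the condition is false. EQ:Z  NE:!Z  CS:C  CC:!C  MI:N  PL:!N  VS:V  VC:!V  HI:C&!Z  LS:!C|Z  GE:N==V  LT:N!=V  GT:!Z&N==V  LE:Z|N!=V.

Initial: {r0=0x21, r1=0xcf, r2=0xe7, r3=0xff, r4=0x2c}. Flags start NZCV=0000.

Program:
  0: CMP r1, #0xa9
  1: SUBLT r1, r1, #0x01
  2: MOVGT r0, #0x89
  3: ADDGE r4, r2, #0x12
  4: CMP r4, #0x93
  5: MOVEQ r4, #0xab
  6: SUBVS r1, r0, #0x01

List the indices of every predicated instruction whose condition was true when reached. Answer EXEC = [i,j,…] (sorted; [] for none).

0: ✓ CMP  NZCV=0010
1: · SUBLT
2: ✓ MOVGT  r0←0x89
3: ✓ ADDGE  r4←0xf9
4: ✓ CMP  NZCV=0010
5: · MOVEQ
6: · SUBVS

EXEC = [2,3]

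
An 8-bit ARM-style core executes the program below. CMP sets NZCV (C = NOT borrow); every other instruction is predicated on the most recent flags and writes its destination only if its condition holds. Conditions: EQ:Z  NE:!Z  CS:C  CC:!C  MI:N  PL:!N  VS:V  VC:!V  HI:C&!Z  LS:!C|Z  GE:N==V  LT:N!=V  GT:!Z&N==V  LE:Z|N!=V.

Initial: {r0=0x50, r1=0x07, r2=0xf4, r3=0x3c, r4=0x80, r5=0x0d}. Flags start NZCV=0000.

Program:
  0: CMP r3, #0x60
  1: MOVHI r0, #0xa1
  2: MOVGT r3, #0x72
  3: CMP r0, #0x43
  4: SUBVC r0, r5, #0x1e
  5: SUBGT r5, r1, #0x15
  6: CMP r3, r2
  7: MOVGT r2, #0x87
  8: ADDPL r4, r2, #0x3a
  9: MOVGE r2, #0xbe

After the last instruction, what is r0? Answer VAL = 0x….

[0] flags=1000 → (cmp)
[1] flags=1000 HI?F → skip
[2] flags=1000 GT?F → skip
[3] flags=0010 → (cmp)
[4] flags=0010 VC?T → r0=0xef
[5] flags=0010 GT?T → r5=0xf2
[6] flags=0000 → (cmp)
[7] flags=0000 GT?T → r2=0x87
[8] flags=0000 PL?T → r4=0xc1
[9] flags=0000 GE?T → r2=0xbe

VAL = 0xef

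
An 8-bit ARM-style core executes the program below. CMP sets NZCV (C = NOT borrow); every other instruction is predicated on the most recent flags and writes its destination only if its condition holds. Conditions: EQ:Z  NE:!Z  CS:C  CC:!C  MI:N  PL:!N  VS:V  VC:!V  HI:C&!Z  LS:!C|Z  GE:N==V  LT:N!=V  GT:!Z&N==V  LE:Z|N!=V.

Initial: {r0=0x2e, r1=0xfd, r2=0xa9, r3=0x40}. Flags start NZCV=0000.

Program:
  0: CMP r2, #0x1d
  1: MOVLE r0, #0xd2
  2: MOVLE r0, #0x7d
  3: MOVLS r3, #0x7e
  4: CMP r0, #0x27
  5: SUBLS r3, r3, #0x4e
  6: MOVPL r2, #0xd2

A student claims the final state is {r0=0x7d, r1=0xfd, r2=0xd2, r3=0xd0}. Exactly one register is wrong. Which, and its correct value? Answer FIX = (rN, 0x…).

FIX = (r3, 0x40)

0: ✓ CMP  NZCV=1010
1: ✓ MOVLE  r0←0xd2
2: ✓ MOVLE  r0←0x7d
3: · MOVLS
4: ✓ CMP  NZCV=0010
5: · SUBLS
6: ✓ MOVPL  r2←0xd2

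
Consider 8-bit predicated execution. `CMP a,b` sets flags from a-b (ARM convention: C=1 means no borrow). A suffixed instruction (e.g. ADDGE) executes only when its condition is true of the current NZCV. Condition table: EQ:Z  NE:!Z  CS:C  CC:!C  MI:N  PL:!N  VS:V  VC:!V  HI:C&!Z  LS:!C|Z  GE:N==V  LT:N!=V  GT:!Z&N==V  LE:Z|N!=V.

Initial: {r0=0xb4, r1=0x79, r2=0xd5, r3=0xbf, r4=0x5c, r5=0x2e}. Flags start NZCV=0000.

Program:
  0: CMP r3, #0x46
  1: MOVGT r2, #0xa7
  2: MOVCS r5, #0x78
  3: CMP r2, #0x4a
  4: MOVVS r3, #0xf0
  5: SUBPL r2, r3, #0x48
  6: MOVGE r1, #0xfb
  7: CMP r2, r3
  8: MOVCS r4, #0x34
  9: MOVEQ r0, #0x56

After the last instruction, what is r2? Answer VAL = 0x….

[0] flags=0011 → (cmp)
[1] flags=0011 GT?F → skip
[2] flags=0011 CS?T → r5=0x78
[3] flags=1010 → (cmp)
[4] flags=1010 VS?F → skip
[5] flags=1010 PL?F → skip
[6] flags=1010 GE?F → skip
[7] flags=0010 → (cmp)
[8] flags=0010 CS?T → r4=0x34
[9] flags=0010 EQ?F → skip

VAL = 0xd5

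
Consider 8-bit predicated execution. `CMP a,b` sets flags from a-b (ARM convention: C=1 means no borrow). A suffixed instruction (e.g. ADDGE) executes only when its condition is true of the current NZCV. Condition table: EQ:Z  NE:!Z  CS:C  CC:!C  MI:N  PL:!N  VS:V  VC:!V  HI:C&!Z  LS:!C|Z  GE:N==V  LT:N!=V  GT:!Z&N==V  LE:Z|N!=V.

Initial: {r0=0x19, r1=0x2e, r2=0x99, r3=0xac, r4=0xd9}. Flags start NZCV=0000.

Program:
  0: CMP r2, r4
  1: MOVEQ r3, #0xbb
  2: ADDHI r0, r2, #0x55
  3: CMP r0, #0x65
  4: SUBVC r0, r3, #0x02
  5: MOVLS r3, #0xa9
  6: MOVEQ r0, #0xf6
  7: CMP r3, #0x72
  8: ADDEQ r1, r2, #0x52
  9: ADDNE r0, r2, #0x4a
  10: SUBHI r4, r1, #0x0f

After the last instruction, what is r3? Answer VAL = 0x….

VAL = 0xa9

[0] flags=1000 → (cmp)
[1] flags=1000 EQ?F → skip
[2] flags=1000 HI?F → skip
[3] flags=1000 → (cmp)
[4] flags=1000 VC?T → r0=0xaa
[5] flags=1000 LS?T → r3=0xa9
[6] flags=1000 EQ?F → skip
[7] flags=0011 → (cmp)
[8] flags=0011 EQ?F → skip
[9] flags=0011 NE?T → r0=0xe3
[10] flags=0011 HI?T → r4=0x1f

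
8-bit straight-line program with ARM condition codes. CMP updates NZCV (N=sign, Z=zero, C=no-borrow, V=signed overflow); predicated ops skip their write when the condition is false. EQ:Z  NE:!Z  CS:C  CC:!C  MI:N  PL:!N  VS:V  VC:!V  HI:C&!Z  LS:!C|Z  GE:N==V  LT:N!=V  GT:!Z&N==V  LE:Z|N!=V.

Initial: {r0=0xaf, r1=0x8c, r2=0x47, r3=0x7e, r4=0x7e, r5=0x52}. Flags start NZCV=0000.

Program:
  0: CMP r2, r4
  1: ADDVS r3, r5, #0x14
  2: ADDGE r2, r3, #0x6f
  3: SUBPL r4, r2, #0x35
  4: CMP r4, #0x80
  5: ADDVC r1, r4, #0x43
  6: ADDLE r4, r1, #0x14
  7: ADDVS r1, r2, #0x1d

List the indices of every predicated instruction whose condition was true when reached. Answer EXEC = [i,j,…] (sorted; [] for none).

EXEC = [7]

0: ✓ CMP  NZCV=1000
1: · ADDVS
2: · ADDGE
3: · SUBPL
4: ✓ CMP  NZCV=1001
5: · ADDVC
6: · ADDLE
7: ✓ ADDVS  r1←0x64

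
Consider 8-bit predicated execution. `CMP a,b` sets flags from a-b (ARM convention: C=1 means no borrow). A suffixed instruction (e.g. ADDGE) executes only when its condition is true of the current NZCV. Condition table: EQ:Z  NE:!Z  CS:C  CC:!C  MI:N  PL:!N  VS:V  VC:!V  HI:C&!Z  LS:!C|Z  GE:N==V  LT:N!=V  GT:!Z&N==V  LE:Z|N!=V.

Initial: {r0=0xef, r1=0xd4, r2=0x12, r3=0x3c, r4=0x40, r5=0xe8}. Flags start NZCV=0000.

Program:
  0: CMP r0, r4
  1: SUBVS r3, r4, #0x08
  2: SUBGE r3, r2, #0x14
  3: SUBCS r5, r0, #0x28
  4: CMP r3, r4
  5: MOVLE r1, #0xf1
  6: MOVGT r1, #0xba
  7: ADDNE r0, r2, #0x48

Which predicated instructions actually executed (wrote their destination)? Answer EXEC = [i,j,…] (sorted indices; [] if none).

[0] flags=1010 → (cmp)
[1] flags=1010 VS?F → skip
[2] flags=1010 GE?F → skip
[3] flags=1010 CS?T → r5=0xc7
[4] flags=1000 → (cmp)
[5] flags=1000 LE?T → r1=0xf1
[6] flags=1000 GT?F → skip
[7] flags=1000 NE?T → r0=0x5a

EXEC = [3,5,7]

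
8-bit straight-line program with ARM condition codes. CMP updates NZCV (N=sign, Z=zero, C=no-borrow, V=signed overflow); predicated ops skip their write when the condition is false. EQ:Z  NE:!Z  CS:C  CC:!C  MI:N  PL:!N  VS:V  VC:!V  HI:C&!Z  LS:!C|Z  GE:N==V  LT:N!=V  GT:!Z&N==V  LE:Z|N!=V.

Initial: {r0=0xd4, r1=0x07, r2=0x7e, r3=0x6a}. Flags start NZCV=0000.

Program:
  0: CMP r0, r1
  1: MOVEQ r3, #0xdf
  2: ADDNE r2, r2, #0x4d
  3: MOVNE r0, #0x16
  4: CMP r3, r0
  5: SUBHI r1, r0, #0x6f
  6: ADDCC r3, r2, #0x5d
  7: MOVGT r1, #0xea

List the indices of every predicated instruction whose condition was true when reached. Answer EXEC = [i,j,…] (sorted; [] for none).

[0] flags=1010 → (cmp)
[1] flags=1010 EQ?F → skip
[2] flags=1010 NE?T → r2=0xcb
[3] flags=1010 NE?T → r0=0x16
[4] flags=0010 → (cmp)
[5] flags=0010 HI?T → r1=0xa7
[6] flags=0010 CC?F → skip
[7] flags=0010 GT?T → r1=0xea

EXEC = [2,3,5,7]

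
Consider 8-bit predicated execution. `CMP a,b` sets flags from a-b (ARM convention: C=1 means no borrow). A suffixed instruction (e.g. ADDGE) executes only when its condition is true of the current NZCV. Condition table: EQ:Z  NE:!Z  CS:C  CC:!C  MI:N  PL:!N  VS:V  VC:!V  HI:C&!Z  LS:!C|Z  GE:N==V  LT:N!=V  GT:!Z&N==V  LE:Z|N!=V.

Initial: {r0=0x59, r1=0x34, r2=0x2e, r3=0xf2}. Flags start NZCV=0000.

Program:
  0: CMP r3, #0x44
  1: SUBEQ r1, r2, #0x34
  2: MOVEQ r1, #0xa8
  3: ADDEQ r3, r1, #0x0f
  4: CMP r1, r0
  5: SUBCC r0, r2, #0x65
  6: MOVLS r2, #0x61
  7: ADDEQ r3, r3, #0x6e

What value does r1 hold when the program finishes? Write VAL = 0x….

[0] flags=1010 → (cmp)
[1] flags=1010 EQ?F → skip
[2] flags=1010 EQ?F → skip
[3] flags=1010 EQ?F → skip
[4] flags=1000 → (cmp)
[5] flags=1000 CC?T → r0=0xc9
[6] flags=1000 LS?T → r2=0x61
[7] flags=1000 EQ?F → skip

VAL = 0x34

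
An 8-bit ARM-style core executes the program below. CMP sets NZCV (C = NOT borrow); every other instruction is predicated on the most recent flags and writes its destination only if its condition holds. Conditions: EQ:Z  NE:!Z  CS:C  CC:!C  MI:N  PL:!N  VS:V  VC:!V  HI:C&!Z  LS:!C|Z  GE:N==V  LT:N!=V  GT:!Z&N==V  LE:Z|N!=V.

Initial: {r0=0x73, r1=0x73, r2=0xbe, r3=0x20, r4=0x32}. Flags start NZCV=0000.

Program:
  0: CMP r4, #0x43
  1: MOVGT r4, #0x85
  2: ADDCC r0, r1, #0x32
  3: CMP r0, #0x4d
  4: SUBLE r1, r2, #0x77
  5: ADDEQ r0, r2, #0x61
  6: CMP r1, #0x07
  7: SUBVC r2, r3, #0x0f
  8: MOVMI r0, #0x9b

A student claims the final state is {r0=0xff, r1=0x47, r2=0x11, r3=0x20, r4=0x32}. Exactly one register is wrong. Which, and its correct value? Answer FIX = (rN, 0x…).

[0] flags=1000 → (cmp)
[1] flags=1000 GT?F → skip
[2] flags=1000 CC?T → r0=0xa5
[3] flags=0011 → (cmp)
[4] flags=0011 LE?T → r1=0x47
[5] flags=0011 EQ?F → skip
[6] flags=0010 → (cmp)
[7] flags=0010 VC?T → r2=0x11
[8] flags=0010 MI?F → skip

FIX = (r0, 0xa5)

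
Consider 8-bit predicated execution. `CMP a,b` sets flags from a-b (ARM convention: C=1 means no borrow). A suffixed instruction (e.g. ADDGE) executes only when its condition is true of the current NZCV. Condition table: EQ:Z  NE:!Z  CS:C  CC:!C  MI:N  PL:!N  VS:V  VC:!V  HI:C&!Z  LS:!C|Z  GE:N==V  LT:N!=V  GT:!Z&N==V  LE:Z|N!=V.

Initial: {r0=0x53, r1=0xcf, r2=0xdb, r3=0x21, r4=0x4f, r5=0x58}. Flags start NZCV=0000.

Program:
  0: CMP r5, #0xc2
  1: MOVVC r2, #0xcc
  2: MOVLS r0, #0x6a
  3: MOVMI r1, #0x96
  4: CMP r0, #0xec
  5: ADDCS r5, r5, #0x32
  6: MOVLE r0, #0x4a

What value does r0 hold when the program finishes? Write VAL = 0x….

VAL = 0x6a

0: ✓ CMP  NZCV=1001
1: · MOVVC
2: ✓ MOVLS  r0←0x6a
3: ✓ MOVMI  r1←0x96
4: ✓ CMP  NZCV=0000
5: · ADDCS
6: · MOVLE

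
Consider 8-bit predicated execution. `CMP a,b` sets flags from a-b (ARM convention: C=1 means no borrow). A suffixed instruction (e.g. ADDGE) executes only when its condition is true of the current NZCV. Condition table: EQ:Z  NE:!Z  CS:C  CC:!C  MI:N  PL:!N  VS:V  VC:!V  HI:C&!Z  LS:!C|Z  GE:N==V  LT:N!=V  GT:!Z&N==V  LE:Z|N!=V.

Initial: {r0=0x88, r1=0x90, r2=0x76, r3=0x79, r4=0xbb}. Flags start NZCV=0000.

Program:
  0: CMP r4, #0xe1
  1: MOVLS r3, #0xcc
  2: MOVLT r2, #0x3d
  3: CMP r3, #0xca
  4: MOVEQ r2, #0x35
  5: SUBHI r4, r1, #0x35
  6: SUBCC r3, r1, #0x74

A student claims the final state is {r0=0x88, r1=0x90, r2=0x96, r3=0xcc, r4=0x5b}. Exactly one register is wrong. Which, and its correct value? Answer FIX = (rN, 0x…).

FIX = (r2, 0x3d)

[0] flags=1000 → (cmp)
[1] flags=1000 LS?T → r3=0xcc
[2] flags=1000 LT?T → r2=0x3d
[3] flags=0010 → (cmp)
[4] flags=0010 EQ?F → skip
[5] flags=0010 HI?T → r4=0x5b
[6] flags=0010 CC?F → skip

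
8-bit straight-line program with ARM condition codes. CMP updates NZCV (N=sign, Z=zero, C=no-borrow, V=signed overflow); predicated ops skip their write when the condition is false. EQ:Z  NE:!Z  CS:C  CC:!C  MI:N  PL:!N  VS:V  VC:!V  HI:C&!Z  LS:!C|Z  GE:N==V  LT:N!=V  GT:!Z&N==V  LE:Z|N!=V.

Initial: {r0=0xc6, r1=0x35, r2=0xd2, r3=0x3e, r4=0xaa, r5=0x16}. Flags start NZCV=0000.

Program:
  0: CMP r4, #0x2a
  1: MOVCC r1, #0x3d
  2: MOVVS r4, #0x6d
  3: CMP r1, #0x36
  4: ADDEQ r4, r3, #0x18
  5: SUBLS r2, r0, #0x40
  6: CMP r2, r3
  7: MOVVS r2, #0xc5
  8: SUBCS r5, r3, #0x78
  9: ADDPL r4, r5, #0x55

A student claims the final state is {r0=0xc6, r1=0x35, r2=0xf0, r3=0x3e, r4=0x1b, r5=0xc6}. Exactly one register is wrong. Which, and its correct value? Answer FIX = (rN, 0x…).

FIX = (r2, 0xc5)

[0] flags=1010 → (cmp)
[1] flags=1010 CC?F → skip
[2] flags=1010 VS?F → skip
[3] flags=1000 → (cmp)
[4] flags=1000 EQ?F → skip
[5] flags=1000 LS?T → r2=0x86
[6] flags=0011 → (cmp)
[7] flags=0011 VS?T → r2=0xc5
[8] flags=0011 CS?T → r5=0xc6
[9] flags=0011 PL?T → r4=0x1b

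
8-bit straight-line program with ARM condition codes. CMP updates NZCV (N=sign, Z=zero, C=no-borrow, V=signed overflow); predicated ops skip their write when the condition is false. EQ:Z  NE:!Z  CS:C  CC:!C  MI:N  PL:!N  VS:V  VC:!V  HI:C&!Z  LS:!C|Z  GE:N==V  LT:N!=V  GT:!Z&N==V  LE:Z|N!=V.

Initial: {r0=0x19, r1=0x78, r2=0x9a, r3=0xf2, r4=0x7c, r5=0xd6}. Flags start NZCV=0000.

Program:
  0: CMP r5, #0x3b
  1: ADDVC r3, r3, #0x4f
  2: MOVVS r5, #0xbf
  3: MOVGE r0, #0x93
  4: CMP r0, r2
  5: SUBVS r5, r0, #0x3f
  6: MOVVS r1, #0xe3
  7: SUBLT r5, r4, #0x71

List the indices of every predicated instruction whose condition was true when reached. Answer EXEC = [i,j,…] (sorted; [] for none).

[0] flags=1010 → (cmp)
[1] flags=1010 VC?T → r3=0x41
[2] flags=1010 VS?F → skip
[3] flags=1010 GE?F → skip
[4] flags=0000 → (cmp)
[5] flags=0000 VS?F → skip
[6] flags=0000 VS?F → skip
[7] flags=0000 LT?F → skip

EXEC = [1]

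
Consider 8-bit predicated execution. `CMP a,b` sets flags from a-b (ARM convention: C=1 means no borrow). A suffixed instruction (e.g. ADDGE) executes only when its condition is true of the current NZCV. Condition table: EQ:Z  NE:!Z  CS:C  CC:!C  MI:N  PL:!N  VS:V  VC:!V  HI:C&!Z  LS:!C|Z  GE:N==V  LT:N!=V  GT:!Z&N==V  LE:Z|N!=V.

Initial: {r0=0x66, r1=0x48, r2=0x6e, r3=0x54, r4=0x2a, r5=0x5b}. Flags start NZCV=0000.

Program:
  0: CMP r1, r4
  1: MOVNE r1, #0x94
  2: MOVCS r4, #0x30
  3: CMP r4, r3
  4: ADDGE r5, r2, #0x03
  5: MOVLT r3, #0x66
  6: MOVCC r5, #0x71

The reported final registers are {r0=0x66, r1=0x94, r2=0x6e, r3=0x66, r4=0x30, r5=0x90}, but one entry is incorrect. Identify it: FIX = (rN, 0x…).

0: ✓ CMP  NZCV=0010
1: ✓ MOVNE  r1←0x94
2: ✓ MOVCS  r4←0x30
3: ✓ CMP  NZCV=1000
4: · ADDGE
5: ✓ MOVLT  r3←0x66
6: ✓ MOVCC  r5←0x71

FIX = (r5, 0x71)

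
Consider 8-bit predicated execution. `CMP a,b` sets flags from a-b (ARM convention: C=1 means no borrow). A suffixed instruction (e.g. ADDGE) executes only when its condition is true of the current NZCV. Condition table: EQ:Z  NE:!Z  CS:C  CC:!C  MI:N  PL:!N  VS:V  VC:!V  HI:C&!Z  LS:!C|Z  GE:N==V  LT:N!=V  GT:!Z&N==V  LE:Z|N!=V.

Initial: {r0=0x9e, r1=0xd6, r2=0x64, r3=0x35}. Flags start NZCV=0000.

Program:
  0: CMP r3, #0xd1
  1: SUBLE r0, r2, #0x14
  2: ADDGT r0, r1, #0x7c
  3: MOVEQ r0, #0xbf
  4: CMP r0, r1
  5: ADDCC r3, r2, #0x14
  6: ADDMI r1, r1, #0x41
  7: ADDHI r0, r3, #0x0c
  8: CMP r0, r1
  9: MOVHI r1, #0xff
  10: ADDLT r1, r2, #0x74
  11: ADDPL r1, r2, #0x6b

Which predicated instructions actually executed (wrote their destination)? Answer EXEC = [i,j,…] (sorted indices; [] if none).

0: ✓ CMP  NZCV=0000
1: · SUBLE
2: ✓ ADDGT  r0←0x52
3: · MOVEQ
4: ✓ CMP  NZCV=0000
5: ✓ ADDCC  r3←0x78
6: · ADDMI
7: · ADDHI
8: ✓ CMP  NZCV=0000
9: · MOVHI
10: · ADDLT
11: ✓ ADDPL  r1←0xcf

EXEC = [2,5,11]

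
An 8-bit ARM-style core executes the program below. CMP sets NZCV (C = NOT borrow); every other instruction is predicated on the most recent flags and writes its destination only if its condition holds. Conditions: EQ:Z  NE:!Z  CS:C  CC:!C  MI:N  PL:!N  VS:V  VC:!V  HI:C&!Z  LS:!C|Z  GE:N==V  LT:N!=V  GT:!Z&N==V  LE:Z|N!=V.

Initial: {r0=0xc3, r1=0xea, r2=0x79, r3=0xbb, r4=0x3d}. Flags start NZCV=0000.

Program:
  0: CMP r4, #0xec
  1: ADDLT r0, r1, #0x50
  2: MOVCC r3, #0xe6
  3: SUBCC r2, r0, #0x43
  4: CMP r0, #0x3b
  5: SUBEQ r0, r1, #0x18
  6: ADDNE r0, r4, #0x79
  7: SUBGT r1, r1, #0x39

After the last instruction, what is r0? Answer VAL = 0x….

VAL = 0xb6

[0] flags=0000 → (cmp)
[1] flags=0000 LT?F → skip
[2] flags=0000 CC?T → r3=0xe6
[3] flags=0000 CC?T → r2=0x80
[4] flags=1010 → (cmp)
[5] flags=1010 EQ?F → skip
[6] flags=1010 NE?T → r0=0xb6
[7] flags=1010 GT?F → skip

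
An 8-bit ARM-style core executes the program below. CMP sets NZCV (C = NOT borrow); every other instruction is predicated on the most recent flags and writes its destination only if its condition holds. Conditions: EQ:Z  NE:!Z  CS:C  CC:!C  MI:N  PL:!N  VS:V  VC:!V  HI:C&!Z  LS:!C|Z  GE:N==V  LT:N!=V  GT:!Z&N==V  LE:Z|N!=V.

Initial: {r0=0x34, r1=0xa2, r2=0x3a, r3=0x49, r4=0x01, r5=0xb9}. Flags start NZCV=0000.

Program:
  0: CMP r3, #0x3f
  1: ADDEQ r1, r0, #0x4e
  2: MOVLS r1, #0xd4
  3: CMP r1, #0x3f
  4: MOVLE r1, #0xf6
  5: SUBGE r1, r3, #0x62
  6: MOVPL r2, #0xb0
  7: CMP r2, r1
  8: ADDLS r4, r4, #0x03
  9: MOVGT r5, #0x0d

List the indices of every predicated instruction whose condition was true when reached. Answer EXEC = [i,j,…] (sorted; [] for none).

0: ✓ CMP  NZCV=0010
1: · ADDEQ
2: · MOVLS
3: ✓ CMP  NZCV=0011
4: ✓ MOVLE  r1←0xf6
5: · SUBGE
6: ✓ MOVPL  r2←0xb0
7: ✓ CMP  NZCV=1000
8: ✓ ADDLS  r4←0x04
9: · MOVGT

EXEC = [4,6,8]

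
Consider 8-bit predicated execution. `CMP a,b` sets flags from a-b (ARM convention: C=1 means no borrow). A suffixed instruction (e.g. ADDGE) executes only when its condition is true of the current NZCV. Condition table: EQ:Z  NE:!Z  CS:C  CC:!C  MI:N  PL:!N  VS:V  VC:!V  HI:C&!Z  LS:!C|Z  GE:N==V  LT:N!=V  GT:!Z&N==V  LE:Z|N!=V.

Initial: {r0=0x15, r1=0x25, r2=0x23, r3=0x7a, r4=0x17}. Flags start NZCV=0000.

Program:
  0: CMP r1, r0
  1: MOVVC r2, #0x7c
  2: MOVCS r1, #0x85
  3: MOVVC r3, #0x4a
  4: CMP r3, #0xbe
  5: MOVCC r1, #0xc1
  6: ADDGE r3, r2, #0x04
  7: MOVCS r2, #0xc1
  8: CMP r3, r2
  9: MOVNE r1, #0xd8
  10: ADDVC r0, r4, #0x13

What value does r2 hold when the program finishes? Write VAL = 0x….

VAL = 0x7c

0: ✓ CMP  NZCV=0010
1: ✓ MOVVC  r2←0x7c
2: ✓ MOVCS  r1←0x85
3: ✓ MOVVC  r3←0x4a
4: ✓ CMP  NZCV=1001
5: ✓ MOVCC  r1←0xc1
6: ✓ ADDGE  r3←0x80
7: · MOVCS
8: ✓ CMP  NZCV=0011
9: ✓ MOVNE  r1←0xd8
10: · ADDVC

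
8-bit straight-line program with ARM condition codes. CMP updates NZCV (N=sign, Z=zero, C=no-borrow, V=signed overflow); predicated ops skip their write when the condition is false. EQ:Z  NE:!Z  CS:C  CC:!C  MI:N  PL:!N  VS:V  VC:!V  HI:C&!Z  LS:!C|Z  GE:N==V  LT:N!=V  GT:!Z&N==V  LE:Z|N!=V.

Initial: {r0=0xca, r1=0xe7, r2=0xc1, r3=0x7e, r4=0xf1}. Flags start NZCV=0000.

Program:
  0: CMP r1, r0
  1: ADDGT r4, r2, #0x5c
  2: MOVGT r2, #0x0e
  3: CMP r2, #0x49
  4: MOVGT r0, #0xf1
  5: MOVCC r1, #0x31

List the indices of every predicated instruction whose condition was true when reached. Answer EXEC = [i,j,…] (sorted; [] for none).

0: ✓ CMP  NZCV=0010
1: ✓ ADDGT  r4←0x1d
2: ✓ MOVGT  r2←0x0e
3: ✓ CMP  NZCV=1000
4: · MOVGT
5: ✓ MOVCC  r1←0x31

EXEC = [1,2,5]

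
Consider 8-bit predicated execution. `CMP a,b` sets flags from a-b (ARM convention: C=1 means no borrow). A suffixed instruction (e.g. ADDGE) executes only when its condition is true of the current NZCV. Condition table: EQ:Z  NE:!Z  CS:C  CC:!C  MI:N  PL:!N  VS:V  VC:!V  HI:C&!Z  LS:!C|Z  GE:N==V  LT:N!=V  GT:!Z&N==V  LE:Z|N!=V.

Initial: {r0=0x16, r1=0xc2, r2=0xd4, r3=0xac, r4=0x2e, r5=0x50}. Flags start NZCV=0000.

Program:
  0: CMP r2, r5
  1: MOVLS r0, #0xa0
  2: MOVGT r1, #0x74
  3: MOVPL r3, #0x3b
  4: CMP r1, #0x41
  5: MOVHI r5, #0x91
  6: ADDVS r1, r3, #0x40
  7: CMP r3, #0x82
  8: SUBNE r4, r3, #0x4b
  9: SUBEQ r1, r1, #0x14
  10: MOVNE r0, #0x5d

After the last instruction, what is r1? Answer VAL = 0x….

[0] flags=1010 → (cmp)
[1] flags=1010 LS?F → skip
[2] flags=1010 GT?F → skip
[3] flags=1010 PL?F → skip
[4] flags=1010 → (cmp)
[5] flags=1010 HI?T → r5=0x91
[6] flags=1010 VS?F → skip
[7] flags=0010 → (cmp)
[8] flags=0010 NE?T → r4=0x61
[9] flags=0010 EQ?F → skip
[10] flags=0010 NE?T → r0=0x5d

VAL = 0xc2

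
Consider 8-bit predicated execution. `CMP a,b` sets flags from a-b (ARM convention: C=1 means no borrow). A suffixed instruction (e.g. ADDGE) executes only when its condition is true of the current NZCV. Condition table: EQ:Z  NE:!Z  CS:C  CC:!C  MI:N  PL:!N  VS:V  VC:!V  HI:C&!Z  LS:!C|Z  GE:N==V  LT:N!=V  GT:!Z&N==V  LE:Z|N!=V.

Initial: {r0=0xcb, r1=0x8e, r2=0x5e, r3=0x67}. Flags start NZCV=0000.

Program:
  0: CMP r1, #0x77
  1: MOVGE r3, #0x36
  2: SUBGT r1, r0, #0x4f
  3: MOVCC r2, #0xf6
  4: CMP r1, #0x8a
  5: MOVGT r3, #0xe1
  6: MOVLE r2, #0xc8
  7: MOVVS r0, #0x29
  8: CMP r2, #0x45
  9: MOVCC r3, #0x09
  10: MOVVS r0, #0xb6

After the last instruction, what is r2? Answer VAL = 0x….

0: ✓ CMP  NZCV=0011
1: · MOVGE
2: · SUBGT
3: · MOVCC
4: ✓ CMP  NZCV=0010
5: ✓ MOVGT  r3←0xe1
6: · MOVLE
7: · MOVVS
8: ✓ CMP  NZCV=0010
9: · MOVCC
10: · MOVVS

VAL = 0x5e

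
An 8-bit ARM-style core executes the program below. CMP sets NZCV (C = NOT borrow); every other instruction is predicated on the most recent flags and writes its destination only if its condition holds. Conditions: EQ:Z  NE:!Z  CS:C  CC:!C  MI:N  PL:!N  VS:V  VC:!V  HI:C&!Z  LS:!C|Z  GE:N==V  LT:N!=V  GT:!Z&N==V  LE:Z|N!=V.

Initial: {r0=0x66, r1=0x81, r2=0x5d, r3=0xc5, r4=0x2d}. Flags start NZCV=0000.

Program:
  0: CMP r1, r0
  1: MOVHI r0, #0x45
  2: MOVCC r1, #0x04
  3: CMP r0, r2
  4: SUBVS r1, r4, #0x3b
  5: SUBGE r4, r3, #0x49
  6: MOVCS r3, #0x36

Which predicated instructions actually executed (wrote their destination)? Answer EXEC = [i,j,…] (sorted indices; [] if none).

EXEC = [1]

[0] flags=0011 → (cmp)
[1] flags=0011 HI?T → r0=0x45
[2] flags=0011 CC?F → skip
[3] flags=1000 → (cmp)
[4] flags=1000 VS?F → skip
[5] flags=1000 GE?F → skip
[6] flags=1000 CS?F → skip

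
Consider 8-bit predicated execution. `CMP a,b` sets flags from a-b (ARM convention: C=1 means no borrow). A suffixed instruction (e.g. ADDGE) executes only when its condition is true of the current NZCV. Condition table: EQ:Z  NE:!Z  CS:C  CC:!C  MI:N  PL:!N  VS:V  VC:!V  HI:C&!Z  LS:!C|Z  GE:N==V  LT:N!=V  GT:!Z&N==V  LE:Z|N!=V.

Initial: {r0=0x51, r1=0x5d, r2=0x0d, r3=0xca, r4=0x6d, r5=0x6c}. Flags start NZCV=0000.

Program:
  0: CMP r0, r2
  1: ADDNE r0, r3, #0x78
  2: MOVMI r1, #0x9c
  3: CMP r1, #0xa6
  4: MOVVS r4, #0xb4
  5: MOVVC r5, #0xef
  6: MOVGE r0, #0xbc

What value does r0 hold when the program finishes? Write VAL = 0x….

0: ✓ CMP  NZCV=0010
1: ✓ ADDNE  r0←0x42
2: · MOVMI
3: ✓ CMP  NZCV=1001
4: ✓ MOVVS  r4←0xb4
5: · MOVVC
6: ✓ MOVGE  r0←0xbc

VAL = 0xbc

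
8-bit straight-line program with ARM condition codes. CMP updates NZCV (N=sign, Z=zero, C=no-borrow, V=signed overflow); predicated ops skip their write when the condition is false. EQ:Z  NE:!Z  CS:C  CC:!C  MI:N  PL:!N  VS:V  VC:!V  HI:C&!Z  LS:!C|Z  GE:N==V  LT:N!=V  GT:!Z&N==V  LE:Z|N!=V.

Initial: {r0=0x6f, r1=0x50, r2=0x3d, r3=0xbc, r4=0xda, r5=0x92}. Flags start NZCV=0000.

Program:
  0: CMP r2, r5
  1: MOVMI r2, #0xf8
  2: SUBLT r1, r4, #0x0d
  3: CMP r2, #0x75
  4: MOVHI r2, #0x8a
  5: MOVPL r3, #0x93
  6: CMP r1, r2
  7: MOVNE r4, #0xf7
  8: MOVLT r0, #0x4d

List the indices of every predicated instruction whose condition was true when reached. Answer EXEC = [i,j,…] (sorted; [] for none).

EXEC = [1,4,7]

[0] flags=1001 → (cmp)
[1] flags=1001 MI?T → r2=0xf8
[2] flags=1001 LT?F → skip
[3] flags=1010 → (cmp)
[4] flags=1010 HI?T → r2=0x8a
[5] flags=1010 PL?F → skip
[6] flags=1001 → (cmp)
[7] flags=1001 NE?T → r4=0xf7
[8] flags=1001 LT?F → skip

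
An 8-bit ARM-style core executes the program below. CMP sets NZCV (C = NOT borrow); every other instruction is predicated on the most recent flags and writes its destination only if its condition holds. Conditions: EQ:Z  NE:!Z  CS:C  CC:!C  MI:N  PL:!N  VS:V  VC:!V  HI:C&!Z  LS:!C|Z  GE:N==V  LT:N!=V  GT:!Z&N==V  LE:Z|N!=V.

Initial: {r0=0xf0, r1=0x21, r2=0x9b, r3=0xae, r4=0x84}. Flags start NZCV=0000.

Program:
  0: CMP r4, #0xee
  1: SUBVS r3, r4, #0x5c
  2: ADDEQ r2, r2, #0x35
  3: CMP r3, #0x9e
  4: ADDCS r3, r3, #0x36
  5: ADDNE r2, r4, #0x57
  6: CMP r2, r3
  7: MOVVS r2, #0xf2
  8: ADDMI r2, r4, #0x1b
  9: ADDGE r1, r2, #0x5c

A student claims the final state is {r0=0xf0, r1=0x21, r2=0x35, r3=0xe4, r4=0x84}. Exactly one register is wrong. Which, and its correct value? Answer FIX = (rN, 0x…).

FIX = (r2, 0x9f)

0: ✓ CMP  NZCV=1000
1: · SUBVS
2: · ADDEQ
3: ✓ CMP  NZCV=0010
4: ✓ ADDCS  r3←0xe4
5: ✓ ADDNE  r2←0xdb
6: ✓ CMP  NZCV=1000
7: · MOVVS
8: ✓ ADDMI  r2←0x9f
9: · ADDGE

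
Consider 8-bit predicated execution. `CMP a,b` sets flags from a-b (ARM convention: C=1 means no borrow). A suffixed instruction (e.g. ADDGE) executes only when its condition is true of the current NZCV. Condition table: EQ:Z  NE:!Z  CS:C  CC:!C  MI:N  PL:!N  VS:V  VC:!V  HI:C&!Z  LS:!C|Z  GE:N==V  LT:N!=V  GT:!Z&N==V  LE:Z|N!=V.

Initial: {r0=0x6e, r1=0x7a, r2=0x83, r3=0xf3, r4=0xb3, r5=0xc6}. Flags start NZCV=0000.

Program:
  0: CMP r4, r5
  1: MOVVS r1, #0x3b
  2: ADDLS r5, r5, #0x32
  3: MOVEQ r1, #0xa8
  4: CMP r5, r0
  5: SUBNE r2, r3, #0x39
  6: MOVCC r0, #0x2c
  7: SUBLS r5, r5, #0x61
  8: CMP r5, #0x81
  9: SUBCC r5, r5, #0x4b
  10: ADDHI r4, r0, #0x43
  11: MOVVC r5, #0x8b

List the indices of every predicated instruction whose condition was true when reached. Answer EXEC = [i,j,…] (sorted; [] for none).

EXEC = [2,5,10,11]

[0] flags=1000 → (cmp)
[1] flags=1000 VS?F → skip
[2] flags=1000 LS?T → r5=0xf8
[3] flags=1000 EQ?F → skip
[4] flags=1010 → (cmp)
[5] flags=1010 NE?T → r2=0xba
[6] flags=1010 CC?F → skip
[7] flags=1010 LS?F → skip
[8] flags=0010 → (cmp)
[9] flags=0010 CC?F → skip
[10] flags=0010 HI?T → r4=0xb1
[11] flags=0010 VC?T → r5=0x8b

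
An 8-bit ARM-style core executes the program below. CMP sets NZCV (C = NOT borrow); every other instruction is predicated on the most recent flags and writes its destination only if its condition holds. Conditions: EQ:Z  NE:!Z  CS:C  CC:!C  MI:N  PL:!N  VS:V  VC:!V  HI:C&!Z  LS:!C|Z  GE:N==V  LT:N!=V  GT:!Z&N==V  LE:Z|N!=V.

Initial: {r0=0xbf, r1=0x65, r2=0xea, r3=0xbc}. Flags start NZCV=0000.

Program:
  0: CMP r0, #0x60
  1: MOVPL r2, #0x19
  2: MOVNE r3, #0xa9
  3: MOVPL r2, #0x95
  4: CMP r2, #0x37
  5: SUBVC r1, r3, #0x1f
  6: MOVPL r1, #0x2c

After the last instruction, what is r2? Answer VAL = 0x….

VAL = 0x95

[0] flags=0011 → (cmp)
[1] flags=0011 PL?T → r2=0x19
[2] flags=0011 NE?T → r3=0xa9
[3] flags=0011 PL?T → r2=0x95
[4] flags=0011 → (cmp)
[5] flags=0011 VC?F → skip
[6] flags=0011 PL?T → r1=0x2c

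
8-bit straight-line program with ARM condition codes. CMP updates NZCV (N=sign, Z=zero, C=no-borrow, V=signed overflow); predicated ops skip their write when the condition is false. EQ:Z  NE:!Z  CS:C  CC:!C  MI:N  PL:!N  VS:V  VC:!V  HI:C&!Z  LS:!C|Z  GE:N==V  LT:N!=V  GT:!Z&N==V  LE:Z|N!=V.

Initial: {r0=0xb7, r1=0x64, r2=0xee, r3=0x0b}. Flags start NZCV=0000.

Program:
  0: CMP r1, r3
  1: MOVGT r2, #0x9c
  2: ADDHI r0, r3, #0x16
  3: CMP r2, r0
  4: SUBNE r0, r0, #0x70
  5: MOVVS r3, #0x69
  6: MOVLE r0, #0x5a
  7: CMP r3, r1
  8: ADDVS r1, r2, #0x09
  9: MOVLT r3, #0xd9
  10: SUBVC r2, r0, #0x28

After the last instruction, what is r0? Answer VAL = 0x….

[0] flags=0010 → (cmp)
[1] flags=0010 GT?T → r2=0x9c
[2] flags=0010 HI?T → r0=0x21
[3] flags=0011 → (cmp)
[4] flags=0011 NE?T → r0=0xb1
[5] flags=0011 VS?T → r3=0x69
[6] flags=0011 LE?T → r0=0x5a
[7] flags=0010 → (cmp)
[8] flags=0010 VS?F → skip
[9] flags=0010 LT?F → skip
[10] flags=0010 VC?T → r2=0x32

VAL = 0x5a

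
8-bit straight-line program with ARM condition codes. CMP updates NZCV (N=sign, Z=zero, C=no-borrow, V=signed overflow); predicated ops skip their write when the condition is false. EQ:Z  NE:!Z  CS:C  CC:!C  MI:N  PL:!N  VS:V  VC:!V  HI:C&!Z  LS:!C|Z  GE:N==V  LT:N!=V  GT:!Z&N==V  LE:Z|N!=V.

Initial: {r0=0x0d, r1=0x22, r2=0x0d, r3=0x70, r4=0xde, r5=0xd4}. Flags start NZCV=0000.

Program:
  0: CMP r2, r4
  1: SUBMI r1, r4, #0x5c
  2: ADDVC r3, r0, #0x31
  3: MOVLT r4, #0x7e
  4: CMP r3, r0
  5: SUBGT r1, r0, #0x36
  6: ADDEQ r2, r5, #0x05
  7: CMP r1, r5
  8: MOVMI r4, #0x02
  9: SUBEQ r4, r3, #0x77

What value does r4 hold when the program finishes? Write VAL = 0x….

VAL = 0xde

[0] flags=0000 → (cmp)
[1] flags=0000 MI?F → skip
[2] flags=0000 VC?T → r3=0x3e
[3] flags=0000 LT?F → skip
[4] flags=0010 → (cmp)
[5] flags=0010 GT?T → r1=0xd7
[6] flags=0010 EQ?F → skip
[7] flags=0010 → (cmp)
[8] flags=0010 MI?F → skip
[9] flags=0010 EQ?F → skip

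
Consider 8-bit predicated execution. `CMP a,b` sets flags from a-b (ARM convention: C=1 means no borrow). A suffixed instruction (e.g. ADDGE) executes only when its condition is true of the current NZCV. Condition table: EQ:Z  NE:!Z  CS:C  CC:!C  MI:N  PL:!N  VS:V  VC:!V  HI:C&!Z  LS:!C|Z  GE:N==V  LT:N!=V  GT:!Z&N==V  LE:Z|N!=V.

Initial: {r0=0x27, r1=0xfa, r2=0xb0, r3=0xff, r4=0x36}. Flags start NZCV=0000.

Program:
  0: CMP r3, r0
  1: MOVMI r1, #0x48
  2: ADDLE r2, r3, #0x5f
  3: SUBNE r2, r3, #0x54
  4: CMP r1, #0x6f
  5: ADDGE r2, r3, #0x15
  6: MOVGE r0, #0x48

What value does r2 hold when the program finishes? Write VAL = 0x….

[0] flags=1010 → (cmp)
[1] flags=1010 MI?T → r1=0x48
[2] flags=1010 LE?T → r2=0x5e
[3] flags=1010 NE?T → r2=0xab
[4] flags=1000 → (cmp)
[5] flags=1000 GE?F → skip
[6] flags=1000 GE?F → skip

VAL = 0xab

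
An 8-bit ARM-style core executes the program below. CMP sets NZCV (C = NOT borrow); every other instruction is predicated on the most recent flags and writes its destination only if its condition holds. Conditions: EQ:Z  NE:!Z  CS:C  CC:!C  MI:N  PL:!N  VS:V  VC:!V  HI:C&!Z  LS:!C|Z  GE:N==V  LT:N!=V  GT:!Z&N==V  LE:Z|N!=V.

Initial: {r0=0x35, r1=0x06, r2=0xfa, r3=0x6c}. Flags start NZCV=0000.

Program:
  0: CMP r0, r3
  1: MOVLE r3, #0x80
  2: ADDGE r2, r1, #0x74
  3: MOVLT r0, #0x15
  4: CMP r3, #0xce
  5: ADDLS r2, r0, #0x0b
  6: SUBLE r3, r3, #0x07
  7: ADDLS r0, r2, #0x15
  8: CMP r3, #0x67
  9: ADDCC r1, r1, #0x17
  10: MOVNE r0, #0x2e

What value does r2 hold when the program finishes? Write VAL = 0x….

VAL = 0x20

[0] flags=1000 → (cmp)
[1] flags=1000 LE?T → r3=0x80
[2] flags=1000 GE?F → skip
[3] flags=1000 LT?T → r0=0x15
[4] flags=1000 → (cmp)
[5] flags=1000 LS?T → r2=0x20
[6] flags=1000 LE?T → r3=0x79
[7] flags=1000 LS?T → r0=0x35
[8] flags=0010 → (cmp)
[9] flags=0010 CC?F → skip
[10] flags=0010 NE?T → r0=0x2e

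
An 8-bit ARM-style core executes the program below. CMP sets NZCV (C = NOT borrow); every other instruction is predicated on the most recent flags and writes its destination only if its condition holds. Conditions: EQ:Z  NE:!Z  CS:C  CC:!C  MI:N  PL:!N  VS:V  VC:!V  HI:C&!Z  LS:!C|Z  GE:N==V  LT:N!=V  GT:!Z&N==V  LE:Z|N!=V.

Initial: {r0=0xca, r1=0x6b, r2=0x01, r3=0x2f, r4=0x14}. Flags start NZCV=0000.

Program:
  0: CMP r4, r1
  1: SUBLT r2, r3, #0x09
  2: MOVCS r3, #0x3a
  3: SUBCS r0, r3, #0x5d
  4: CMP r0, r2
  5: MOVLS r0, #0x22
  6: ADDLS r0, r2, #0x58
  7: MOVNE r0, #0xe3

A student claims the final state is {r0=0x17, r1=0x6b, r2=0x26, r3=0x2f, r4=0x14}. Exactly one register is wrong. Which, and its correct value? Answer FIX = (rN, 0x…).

FIX = (r0, 0xe3)

0: ✓ CMP  NZCV=1000
1: ✓ SUBLT  r2←0x26
2: · MOVCS
3: · SUBCS
4: ✓ CMP  NZCV=1010
5: · MOVLS
6: · ADDLS
7: ✓ MOVNE  r0←0xe3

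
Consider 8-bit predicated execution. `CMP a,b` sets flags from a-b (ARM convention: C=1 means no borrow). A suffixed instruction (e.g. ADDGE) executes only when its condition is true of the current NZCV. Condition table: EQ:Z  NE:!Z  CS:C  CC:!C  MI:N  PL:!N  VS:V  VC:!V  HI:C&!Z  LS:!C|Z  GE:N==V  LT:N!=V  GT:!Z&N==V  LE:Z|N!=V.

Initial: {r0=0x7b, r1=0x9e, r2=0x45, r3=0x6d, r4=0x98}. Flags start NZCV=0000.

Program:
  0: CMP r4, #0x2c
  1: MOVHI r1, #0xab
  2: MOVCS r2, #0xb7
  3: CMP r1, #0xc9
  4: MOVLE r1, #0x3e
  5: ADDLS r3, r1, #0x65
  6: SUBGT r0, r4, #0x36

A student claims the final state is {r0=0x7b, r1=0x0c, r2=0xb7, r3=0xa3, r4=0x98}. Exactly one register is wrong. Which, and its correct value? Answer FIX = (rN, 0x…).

FIX = (r1, 0x3e)

[0] flags=0011 → (cmp)
[1] flags=0011 HI?T → r1=0xab
[2] flags=0011 CS?T → r2=0xb7
[3] flags=1000 → (cmp)
[4] flags=1000 LE?T → r1=0x3e
[5] flags=1000 LS?T → r3=0xa3
[6] flags=1000 GT?F → skip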